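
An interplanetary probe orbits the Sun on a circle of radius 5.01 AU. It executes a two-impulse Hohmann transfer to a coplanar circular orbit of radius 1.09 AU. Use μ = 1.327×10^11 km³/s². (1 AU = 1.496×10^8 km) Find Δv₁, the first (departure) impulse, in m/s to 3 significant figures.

Δv₁ = 5350 m/s

In km: r₁ = 5.01 × 1.496×10^8 = 7.49496×10^8 km; r₂ = 1.09 × 1.496×10^8 = 1.63064×10^8 km.
The Hohmann ellipse has a_t = (r₁ + r₂)/2 = 4.5628×10^8 km.
Circular speed at r = 7.49496×10^8 km: v_c = √(μ/r) = 13.3061 km/s.
Transfer-orbit speed at the same r (vis-viva, a = a_t): v_t = √[μ(2/r − 1/a_t)] = 7.95452 km/s.
Δv₁ = |v_t − v_c| = |7.95452 − 13.3061| = 5.352 km/s.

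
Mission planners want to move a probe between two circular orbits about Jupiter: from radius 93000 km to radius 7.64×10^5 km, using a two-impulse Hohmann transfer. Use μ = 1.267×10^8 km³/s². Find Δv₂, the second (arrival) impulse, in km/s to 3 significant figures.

Δv₂ = 6.88 km/s

Transfer-ellipse semi-major axis a_t = (r₁ + r₂)/2 = (93000 + 7.640×10^5)/2 = 4.285×10^5 km.
Circular speed at r = 7.640×10^5 km: v_c = √(μ/r) = 12.8778 km/s.
Transfer-orbit speed at the same r (vis-viva, a = a_t): v_t = √[μ(2/r − 1/a_t)] = 5.99940 km/s.
Δv₂ = |v_t − v_c| = |5.99940 − 12.8778| = 6.878 km/s.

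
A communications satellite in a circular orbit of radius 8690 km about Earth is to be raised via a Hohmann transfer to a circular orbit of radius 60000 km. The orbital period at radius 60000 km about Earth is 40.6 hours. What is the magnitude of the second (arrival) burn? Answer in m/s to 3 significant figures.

Δv₂ = 1280 m/s

From Kepler's third law T² = 4π²r³/μ at r = 60000 km, T = 40.6 hours = 40.6 × 3600 s = 1.4616×10^5 s: μ = 4π²r³/T² = 3.99169×10^5 km³/s².
Transfer-ellipse semi-major axis a_t = (r₁ + r₂)/2 = (8690 + 60000)/2 = 34345 km.
On the circular orbit at r = 60000 km, v_c = √(μ/r) = 2.579 km/s.
Vis-viva on the transfer ellipse at r = 60000 km gives v_t = √[μ(2/r − 1/a_t)] = 1.297 km/s.
Δv₂ = |v_t − v_c| = |1.297 − 2.579| = 1.282 km/s.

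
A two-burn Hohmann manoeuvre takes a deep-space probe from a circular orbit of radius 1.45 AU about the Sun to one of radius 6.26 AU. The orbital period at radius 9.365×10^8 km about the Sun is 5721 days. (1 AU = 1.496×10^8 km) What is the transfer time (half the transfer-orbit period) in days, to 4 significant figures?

From Kepler's third law T² = 4π²r³/μ at r = 9.365×10^8 km, T = 5721 days = 5721 × 86400 s = 4.942944×10^8 s: μ = 4π²r³/T² = 1.32712×10^11 km³/s².
In km: r₁ = 1.45 × 1.496×10^8 = 2.1692×10^8 km; r₂ = 6.26 × 1.496×10^8 = 9.36496×10^8 km.
Transfer-ellipse semi-major axis a_t = (r₁ + r₂)/2 = (2.1692×10^8 + 9.36496×10^8)/2 = 5.76708×10^8 km.
By Kepler's third law the transfer-orbit period is T = 2π√(a_t³/μ), so t = T/2 = 1.194×10^8 s.
Converting: 1.194×10^8 s ÷ 86400 s/day = 1382 days.

t = 1382 days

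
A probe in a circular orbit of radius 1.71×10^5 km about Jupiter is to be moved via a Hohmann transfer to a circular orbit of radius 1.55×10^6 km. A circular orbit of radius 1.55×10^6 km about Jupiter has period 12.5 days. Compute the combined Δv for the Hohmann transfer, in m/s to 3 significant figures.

From Kepler's third law T² = 4π²r³/μ at r = 1.55×10^6 km, T = 12.5 days = 12.5 × 86400 s = 1.080×10^6 s: μ = 4π²r³/T² = 1.26040×10^8 km³/s².
Transfer-ellipse semi-major axis a_t = (r₁ + r₂)/2 = (1.710×10^5 + 1.550×10^6)/2 = 8.605×10^5 km.
Circular speed at r₁: v₁ = √(μ/r₁) = √(1.26040×10^8/1.710×10^5) = 27.149 km/s.
On the transfer ellipse at r₁, vis-viva gives v_p = √[μ(2/r₁ − 1/a_t)] = 36.437 km/s.
First burn Δv₁ = |v_p − v₁| = 9.288 km/s.
Circular speed at r₂: v₂ = √(μ/r₂) = 9.018 km/s.
Transfer-orbit speed at r₂: v_a = √[μ(2/r₂ − 1/a_t)] = 4.020 km/s.
Second burn Δv₂ = |v₂ − v_a| = 4.998 km/s.
Total Δv = Δv₁ + Δv₂ = 14.29 km/s.

Δv = 14300 m/s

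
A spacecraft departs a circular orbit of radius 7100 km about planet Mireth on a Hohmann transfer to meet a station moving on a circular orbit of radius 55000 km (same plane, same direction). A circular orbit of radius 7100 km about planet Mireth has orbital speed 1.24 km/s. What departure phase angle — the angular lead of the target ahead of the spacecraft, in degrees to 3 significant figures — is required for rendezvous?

From the circular-orbit relation v² = μ/r at r = 7100 km: μ = v²r = (1.24)² × 7100 = 10917.0 km³/s².
Transfer-ellipse semi-major axis a_t = (r₁ + r₂)/2 = (7100 + 55000)/2 = 31050 km.
Transfer time t = π√(a_t³/μ) = 1.6451×10^5 s.
Target angular speed ω₂ = √(μ/r₂³) = 8.1004×10^-6 rad/s.
Angle swept by the target during transfer: ω₂·t = 1.3326 rad = 76.35°.
Arrival is 180° from departure on the ellipse, so φ = 180° − 76.35° = 104°.

φ = 104°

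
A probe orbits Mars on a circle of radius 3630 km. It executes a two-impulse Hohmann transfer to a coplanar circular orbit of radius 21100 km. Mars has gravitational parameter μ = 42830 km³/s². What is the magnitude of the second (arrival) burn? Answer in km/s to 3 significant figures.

Semi-major axis of the transfer orbit: a_t = (3630 + 21100)/2 = 12365 km.
Circular speed at r = 21100 km: v_c = √(μ/r) = 1.42473 km/s.
Transfer-orbit speed at the same r (vis-viva, a = a_t): v_t = √[μ(2/r − 1/a_t)] = 0.771950 km/s.
Δv₂ = |v_t − v_c| = |0.771950 − 1.42473| = 0.6528 km/s.

Δv₂ = 0.653 km/s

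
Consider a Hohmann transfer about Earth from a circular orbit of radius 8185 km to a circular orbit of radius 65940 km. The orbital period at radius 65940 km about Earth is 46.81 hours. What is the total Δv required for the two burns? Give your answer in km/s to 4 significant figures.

From Kepler's third law T² = 4π²r³/μ at r = 65940 km, T = 46.81 hours = 46.81 × 3600 s = 1.68516×10^5 s: μ = 4π²r³/T² = 3.98588×10^5 km³/s².
Semi-major axis of the transfer orbit: a_t = (8185 + 65940)/2 = 37062.5 km.
At r₁ the circular-orbit speed is v₁ = √(μ/r₁) = 6.978 km/s.
On the transfer ellipse at r₁, vis-viva equation gives v_p = √[μ(2/r₁ − 1/a_t)] = 9.308 km/s.
First burn Δv₁ = |v_p − v₁| = 2.330 km/s.
At r₂, v₂ = √(μ/r₂) = 2.4586 km/s.
Transfer-orbit speed at r₂: v_a = √[μ(2/r₂ − 1/a_t)] = 1.1554 km/s.
Second burn Δv₂ = |v₂ − v_a| = 1.303 km/s.
Total Δv = Δv₁ + Δv₂ = 3.633 km/s.

Δv = 3.633 km/s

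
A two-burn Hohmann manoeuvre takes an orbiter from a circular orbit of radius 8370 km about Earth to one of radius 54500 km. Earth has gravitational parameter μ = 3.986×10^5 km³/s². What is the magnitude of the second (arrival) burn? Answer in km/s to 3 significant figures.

Transfer-ellipse semi-major axis a_t = (r₁ + r₂)/2 = (8370 + 54500)/2 = 31435 km.
Circular speed at r = 54500 km: v_c = √(μ/r) = 2.704 km/s.
Vis-viva on the transfer ellipse at r = 54500 km gives v_t = √[μ(2/r − 1/a_t)] = 1.395 km/s.
Δv₂ = |v_t − v_c| = |1.395 − 2.704| = 1.309 km/s.

Δv₂ = 1.31 km/s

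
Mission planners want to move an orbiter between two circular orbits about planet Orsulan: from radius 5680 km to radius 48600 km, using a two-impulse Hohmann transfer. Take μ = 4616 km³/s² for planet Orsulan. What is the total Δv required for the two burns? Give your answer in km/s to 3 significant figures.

Δv = 0.472 km/s

Transfer-ellipse semi-major axis a_t = (r₁ + r₂)/2 = (5680 + 48600)/2 = 27140 km.
Circular speed at r₁: v₁ = √(μ/r₁) = √(4616/5680) = 0.901485 km/s.
On the transfer ellipse at r₁, v² = μ(2/r − 1/a) gives v_p = √[μ(2/r₁ − 1/a_t)] = 1.20635 km/s.
First burn Δv₁ = |v_p − v₁| = 0.3049 km/s.
At r₂, v₂ = √(μ/r₂) = 0.3082 km/s.
Transfer-orbit speed at r₂: v_a = √[μ(2/r₂ − 1/a_t)] = 0.1410 km/s.
Second burn Δv₂ = |v₂ − v_a| = 0.1672 km/s.
Total Δv = Δv₁ + Δv₂ = 0.4721 km/s.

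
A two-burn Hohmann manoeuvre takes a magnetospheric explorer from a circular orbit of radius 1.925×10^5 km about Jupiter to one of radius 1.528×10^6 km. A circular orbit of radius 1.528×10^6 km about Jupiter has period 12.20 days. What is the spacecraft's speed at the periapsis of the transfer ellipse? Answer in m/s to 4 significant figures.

v = 34200 m/s

From Kepler's third law T² = 4π²r³/μ at r = 1.528×10^6 km, T = 12.20 days = 12.20 × 86400 s = 1.05408×10^6 s: μ = 4π²r³/T² = 1.26760×10^8 km³/s².
The Hohmann ellipse has a_t = (r₁ + r₂)/2 = 8.6025×10^5 km.
The periapsis of the transfer ellipse is at r = 1.925×10^5 km.
Applying v² = μ(2/r − 1/a_t): v = 34.20 km/s.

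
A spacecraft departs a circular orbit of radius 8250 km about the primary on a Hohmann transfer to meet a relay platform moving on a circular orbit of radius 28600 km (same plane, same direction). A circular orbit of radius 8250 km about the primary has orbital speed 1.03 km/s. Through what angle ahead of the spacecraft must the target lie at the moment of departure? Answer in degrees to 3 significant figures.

φ = 86.9°

From the circular-orbit relation v² = μ/r at r = 8250 km: μ = v²r = (1.03)² × 8250 = 8752.42 km³/s².
The Hohmann ellipse has a_t = (r₁ + r₂)/2 = 18425 km.
The half-period of the transfer ellipse is t = π√(a_t³/μ) = 83984 s.
Target angular speed ω₂ = √(μ/r₂³) = 1.9343×10^-5 rad/s.
Angle swept by the target during transfer: ω₂·t = 1.6245 rad = 93.08°.
The spacecraft traverses 180° on the transfer ellipse, so the target must lead by 180° − 93.08° = 86.9°.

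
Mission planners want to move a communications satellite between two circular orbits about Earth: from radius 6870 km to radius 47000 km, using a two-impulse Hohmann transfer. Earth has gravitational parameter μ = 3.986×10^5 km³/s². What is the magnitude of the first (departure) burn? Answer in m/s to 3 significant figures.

Δv₁ = 2440 m/s

Semi-major axis of the transfer orbit: a_t = (6870 + 47000)/2 = 26935 km.
Circular speed at r = 6870 km: v_c = √(μ/r) = 7.6171 km/s.
Vis-viva on the transfer ellipse at r = 6870 km gives v_t = √[μ(2/r − 1/a_t)] = 10.062 km/s.
Δv₁ = |v_t − v_c| = |10.062 − 7.6171| = 2.445 km/s.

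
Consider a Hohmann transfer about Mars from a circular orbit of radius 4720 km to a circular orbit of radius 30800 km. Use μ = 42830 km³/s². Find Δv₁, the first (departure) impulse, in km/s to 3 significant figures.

Δv₁ = 0.955 km/s

Transfer-ellipse semi-major axis a_t = (r₁ + r₂)/2 = (4720 + 30800)/2 = 17760 km.
Circular speed at r = 4720 km: v_c = √(μ/r) = 3.01233 km/s.
Vis-viva on the transfer ellipse at r = 4720 km gives v_t = √[μ(2/r − 1/a_t)] = 3.96695 km/s.
Δv₁ = |v_t − v_c| = |3.96695 − 3.01233| = 0.9546 km/s.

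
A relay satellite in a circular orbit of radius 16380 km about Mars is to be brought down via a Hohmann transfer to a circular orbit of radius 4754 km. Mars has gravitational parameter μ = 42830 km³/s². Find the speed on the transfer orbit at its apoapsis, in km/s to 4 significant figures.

v = 1.085 km/s

Transfer-ellipse semi-major axis a_t = (r₁ + r₂)/2 = (16380 + 4754)/2 = 10567 km.
The apoapsis of the transfer ellipse is at r = 16380 km.
Applying v² = μ(2/r − 1/a_t): v = 1.085 km/s.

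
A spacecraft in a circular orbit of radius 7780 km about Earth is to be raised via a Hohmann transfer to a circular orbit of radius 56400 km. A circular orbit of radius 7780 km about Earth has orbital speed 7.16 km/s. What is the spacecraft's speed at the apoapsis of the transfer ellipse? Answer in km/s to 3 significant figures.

v = 1.31 km/s

From the circular-orbit relation v² = μ/r at r = 7780 km: μ = v²r = (7.16)² × 7780 = 3.98846×10^5 km³/s².
Semi-major axis of the transfer orbit: a_t = (7780 + 56400)/2 = 32090 km.
The apoapsis of the transfer ellipse is at r = 56400 km.
Applying v² = μ(2/r − 1/a_t): v = 1.309 km/s.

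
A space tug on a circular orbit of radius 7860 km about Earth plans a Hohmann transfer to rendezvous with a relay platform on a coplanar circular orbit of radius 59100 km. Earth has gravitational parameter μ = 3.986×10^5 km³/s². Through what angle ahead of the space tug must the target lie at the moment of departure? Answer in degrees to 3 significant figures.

φ = 103°

Semi-major axis of the transfer orbit: a_t = (7860 + 59100)/2 = 33480 km.
Transfer time t = π√(a_t³/μ) = 30483 s.
The target's mean motion on its circular orbit is ω₂ = √(μ/r₂³) = 4.3943×10^-5 rad/s.
Angle swept by the target during transfer: ω₂·t = 1.3395 rad = 76.75°.
The space tug traverses 180° on the transfer ellipse, so the target must lead by 180° − 76.75° = 103°.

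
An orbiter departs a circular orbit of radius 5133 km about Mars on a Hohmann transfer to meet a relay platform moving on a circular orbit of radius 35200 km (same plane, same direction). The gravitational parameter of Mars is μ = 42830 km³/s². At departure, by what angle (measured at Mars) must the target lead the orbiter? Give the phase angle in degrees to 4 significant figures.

φ = 101.9°

The Hohmann ellipse has a_t = (r₁ + r₂)/2 = 20166.5 km.
Transfer time t = π√(a_t³/μ) = 43473.2 s.
The target's mean motion on its circular orbit is ω₂ = √(μ/r₂³) = 3.13372×10^-5 rad/s.
Angle swept by the target during transfer: ω₂·t = 1.36233 rad = 78.06°.
Arrival is 180° from departure on the ellipse, so φ = 180° − 78.06° = 101.9°.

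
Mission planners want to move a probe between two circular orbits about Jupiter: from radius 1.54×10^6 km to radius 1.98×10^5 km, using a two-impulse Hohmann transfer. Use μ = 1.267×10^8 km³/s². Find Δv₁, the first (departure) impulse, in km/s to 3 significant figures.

The Hohmann ellipse has a_t = (r₁ + r₂)/2 = 8.690×10^5 km.
On the circular orbit at r = 1.540×10^6 km, v_c = √(μ/r) = 9.0704 km/s.
Vis-viva on the transfer ellipse at r = 1.540×10^6 km gives v_t = √[μ(2/r − 1/a_t)] = 4.3296 km/s.
Δv₁ = |v_t − v_c| = |4.3296 − 9.0704| = 4.741 km/s.

Δv₁ = 4.74 km/s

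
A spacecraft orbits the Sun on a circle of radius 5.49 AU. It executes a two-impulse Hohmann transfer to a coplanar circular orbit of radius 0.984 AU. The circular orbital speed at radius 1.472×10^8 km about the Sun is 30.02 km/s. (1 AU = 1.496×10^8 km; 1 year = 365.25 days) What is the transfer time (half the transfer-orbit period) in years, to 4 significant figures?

t = 2.913 years

From the circular-orbit relation v² = μ/r at r = 1.472×10^8 km: μ = v²r = (30.02)² × 1.472×10^8 = 1.32657×10^11 km³/s².
In km: r₁ = 5.49 × 1.496×10^8 = 8.21304×10^8 km; r₂ = 0.984 × 1.496×10^8 = 1.472064×10^8 km.
Semi-major axis of the transfer orbit: a_t = (8.21304×10^8 + 1.472064×10^8)/2 = 4.842552×10^8 km.
By Kepler's third law the transfer-orbit period is T = 2π√(a_t³/μ), so t = T/2 = 9.192×10^7 s.
Converting: 9.192×10^7 s ÷ 3.15576×10^7 s/year (365.25 × 86400) = 2.913 years.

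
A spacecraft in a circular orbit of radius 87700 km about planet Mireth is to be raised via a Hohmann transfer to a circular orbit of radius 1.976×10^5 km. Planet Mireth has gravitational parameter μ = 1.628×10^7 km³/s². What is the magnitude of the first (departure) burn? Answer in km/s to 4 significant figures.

Δv₁ = 2.411 km/s

Transfer-ellipse semi-major axis a_t = (r₁ + r₂)/2 = (87700 + 1.976×10^5)/2 = 1.4265×10^5 km.
On the circular orbit at r = 87700 km, v_c = √(μ/r) = 13.625 km/s.
Transfer-orbit speed at the same r (vis-viva, a = a_t): v_t = √[μ(2/r − 1/a_t)] = 16.036 km/s.
Δv₁ = |v_t − v_c| = |16.036 − 13.625| = 2.411 km/s.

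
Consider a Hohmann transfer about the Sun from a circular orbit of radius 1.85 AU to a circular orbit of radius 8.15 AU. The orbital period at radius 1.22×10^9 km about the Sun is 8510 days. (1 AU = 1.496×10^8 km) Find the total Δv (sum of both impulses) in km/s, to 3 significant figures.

From Kepler's third law T² = 4π²r³/μ at r = 1.22×10^9 km, T = 8510 days = 8510 × 86400 s = 7.35264×10^8 s: μ = 4π²r³/T² = 1.32603×10^11 km³/s².
In km: r₁ = 1.85 × 1.496×10^8 = 2.7676×10^8 km; r₂ = 8.15 × 1.496×10^8 = 1.21924×10^9 km.
The Hohmann ellipse has a_t = (r₁ + r₂)/2 = 7.480×10^8 km.
At r₁ the circular-orbit speed is v₁ = √(μ/r₁) = 21.889 km/s.
On the transfer ellipse at r₁, vis-viva gives v_p = √[μ(2/r₁ − 1/a_t)] = 27.946 km/s.
First burn Δv₁ = |v_p − v₁| = 6.057 km/s.
Circular speed at r₂: v₂ = √(μ/r₂) = 10.429 km/s.
Transfer-orbit speed at r₂: v_a = √[μ(2/r₂ − 1/a_t)] = 6.3436 km/s.
Second burn Δv₂ = |v₂ − v_a| = 4.085 km/s.
Δv = Δv₁ + Δv₂ = 6.057 + 4.085 = 10.14 km/s.

Δv = 10.1 km/s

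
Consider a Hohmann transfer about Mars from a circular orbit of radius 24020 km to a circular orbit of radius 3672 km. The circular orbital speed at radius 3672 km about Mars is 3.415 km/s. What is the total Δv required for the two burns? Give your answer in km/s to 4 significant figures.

Δv = 1.731 km/s

From the circular-orbit relation v² = μ/r at r = 3672 km: μ = v²r = (3.415)² × 3672 = 42823.7 km³/s².
The Hohmann ellipse has a_t = (r₁ + r₂)/2 = 13846 km.
Circular speed at r₁: v₁ = √(μ/r₁) = √(42823.7/24020) = 1.3352 km/s.
Transfer-orbit speed at r₁ (v² = μ(2/r − 1/a)): v_a = √[μ(2/r₁ − 1/a_t)] = 0.68761 km/s.
First burn Δv₁ = |v_a − v₁| = 0.6476 km/s.
Circular speed at r₂: v₂ = √(μ/r₂) = 3.415 km/s.
Transfer-orbit speed at r₂: v_p = √[μ(2/r₂ − 1/a_t)] = 4.498 km/s.
Second burn Δv₂ = |v₂ − v_p| = 1.083 km/s.
Δv = Δv₁ + Δv₂ = 0.6476 + 1.083 = 1.731 km/s.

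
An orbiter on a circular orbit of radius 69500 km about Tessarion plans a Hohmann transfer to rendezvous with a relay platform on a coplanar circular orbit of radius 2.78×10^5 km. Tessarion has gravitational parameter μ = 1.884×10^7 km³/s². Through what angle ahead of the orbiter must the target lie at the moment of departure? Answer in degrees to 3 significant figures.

φ = 91.1°

Transfer-ellipse semi-major axis a_t = (r₁ + r₂)/2 = (69500 + 2.780×10^5)/2 = 1.7375×10^5 km.
Transfer time t = π√(a_t³/μ) = 52420 s.
The target's mean motion on its circular orbit is ω₂ = √(μ/r₂³) = 2.9612×10^-5 rad/s.
Angle swept by the target during transfer: ω₂·t = 1.5523 rad = 88.94°.
The orbiter traverses 180° on the transfer ellipse, so the target must lead by 180° − 88.94° = 91.1°.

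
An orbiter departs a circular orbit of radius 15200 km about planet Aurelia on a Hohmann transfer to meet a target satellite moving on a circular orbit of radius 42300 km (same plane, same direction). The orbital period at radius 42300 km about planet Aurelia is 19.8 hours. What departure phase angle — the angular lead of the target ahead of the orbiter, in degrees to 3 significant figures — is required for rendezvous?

From Kepler's third law T² = 4π²r³/μ at r = 42300 km, T = 19.8 hours = 19.8 × 3600 s = 71280 s: μ = 4π²r³/T² = 5.88092×10^5 km³/s².
Transfer-ellipse semi-major axis a_t = (r₁ + r₂)/2 = (15200 + 42300)/2 = 28750 km.
The half-period of the transfer ellipse is t = π√(a_t³/μ) = 19970 s.
Target angular speed ω₂ = √(μ/r₂³) = 8.8148×10^-5 rad/s.
Angle swept by the target during transfer: ω₂·t = 1.7603 rad = 100.9°.
Arrival is 180° from departure on the ellipse, so φ = 180° − 100.9° = 79.1°.

φ = 79.1°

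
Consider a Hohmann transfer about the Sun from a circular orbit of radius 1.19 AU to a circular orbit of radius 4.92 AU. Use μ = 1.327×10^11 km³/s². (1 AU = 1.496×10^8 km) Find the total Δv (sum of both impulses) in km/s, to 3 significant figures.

Δv = 12.4 km/s

In km: r₁ = 1.19 × 1.496×10^8 = 1.78024×10^8 km; r₂ = 4.92 × 1.496×10^8 = 7.36032×10^8 km.
Transfer-ellipse semi-major axis a_t = (r₁ + r₂)/2 = (1.78024×10^8 + 7.36032×10^8)/2 = 4.57028×10^8 km.
At r₁ the circular-orbit speed is v₁ = √(μ/r₁) = 27.30211 km/s.
Transfer-orbit speed at r₁ (vis-viva equation): v_p = √[μ(2/r₁ − 1/a_t)] = 34.64760 km/s.
First burn Δv₁ = |v_p − v₁| = 7.345 km/s.
At r₂, v₂ = √(μ/r₂) = 13.427 km/s.
Transfer-orbit speed at r₂: v_a = √[μ(2/r₂ − 1/a_t)] = 8.3802 km/s.
Second burn Δv₂ = |v₂ − v_a| = 5.047 km/s.
Total Δv = Δv₁ + Δv₂ = 12.39 km/s.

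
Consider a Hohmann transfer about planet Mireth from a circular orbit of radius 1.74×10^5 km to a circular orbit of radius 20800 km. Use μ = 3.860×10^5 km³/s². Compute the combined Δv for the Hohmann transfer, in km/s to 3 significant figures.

The Hohmann ellipse has a_t = (r₁ + r₂)/2 = 97400 km.
Circular speed at r₁: v₁ = √(μ/r₁) = √(3.860×10^5/1.740×10^5) = 1.4894 km/s.
Transfer-orbit speed at r₁ (vis-viva equation): v_a = √[μ(2/r₁ − 1/a_t)] = 0.68829 km/s.
First burn Δv₁ = |v_a − v₁| = 0.8011 km/s.
At r₂, v₂ = √(μ/r₂) = 4.308 km/s.
Transfer-orbit speed at r₂: v_p = √[μ(2/r₂ − 1/a_t)] = 5.758 km/s.
Second burn Δv₂ = |v₂ − v_p| = 1.450 km/s.
Δv = Δv₁ + Δv₂ = 0.8011 + 1.450 = 2.251 km/s.

Δv = 2.25 km/s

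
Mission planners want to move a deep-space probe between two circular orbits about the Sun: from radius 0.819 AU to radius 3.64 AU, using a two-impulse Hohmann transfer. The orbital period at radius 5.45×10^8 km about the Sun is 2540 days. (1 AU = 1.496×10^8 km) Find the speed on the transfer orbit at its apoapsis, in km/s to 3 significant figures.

v = 9.46 km/s

From Kepler's third law T² = 4π²r³/μ at r = 5.45×10^8 km, T = 2540 days = 2540 × 86400 s = 2.19456×10^8 s: μ = 4π²r³/T² = 1.32695×10^11 km³/s².
In km: r₁ = 0.819 × 1.496×10^8 = 1.225224×10^8 km; r₂ = 3.64 × 1.496×10^8 = 5.44544×10^8 km.
Transfer-ellipse semi-major axis a_t = (r₁ + r₂)/2 = (1.225224×10^8 + 5.44544×10^8)/2 = 3.335332×10^8 km.
The apoapsis of the transfer ellipse is at r = 5.44544×10^8 km.
Vis-viva: v = √[μ(2/r − 1/a_t)] = √[1.32695×10^11 × (2/5.44544×10^8 − 1/3.335332×10^8)] = 9.461 km/s.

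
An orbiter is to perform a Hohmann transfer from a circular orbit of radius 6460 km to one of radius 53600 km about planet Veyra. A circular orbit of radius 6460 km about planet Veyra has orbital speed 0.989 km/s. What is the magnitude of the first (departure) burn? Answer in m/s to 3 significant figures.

From the circular-orbit relation v² = μ/r at r = 6460 km: μ = v²r = (0.989)² × 6460 = 6318.66 km³/s².
Transfer-ellipse semi-major axis a_t = (r₁ + r₂)/2 = (6460 + 53600)/2 = 30030 km.
Circular speed at r = 6460 km: v_c = √(μ/r) = 0.98900 km/s.
Transfer-orbit speed at the same r (vis-viva, a = a_t): v_t = √[μ(2/r − 1/a_t)] = 1.3213 km/s.
Δv₁ = |v_t − v_c| = |1.3213 − 0.98900| = 0.3323 km/s.

Δv₁ = 332 m/s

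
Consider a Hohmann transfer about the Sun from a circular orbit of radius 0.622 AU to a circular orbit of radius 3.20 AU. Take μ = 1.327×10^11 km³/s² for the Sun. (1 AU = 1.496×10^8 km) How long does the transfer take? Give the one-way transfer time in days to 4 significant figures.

t = 482.5 days

In km: r₁ = 0.622 × 1.496×10^8 = 9.30512×10^7 km; r₂ = 3.20 × 1.496×10^8 = 4.7872×10^8 km.
The Hohmann ellipse has a_t = (r₁ + r₂)/2 = 2.858856×10^8 km.
Transfer time t = π√(a_t³/μ) = π√((2.858856×10^8)³ / 1.327×10^11) = 4.169×10^7 s.
Converting: 4.169×10^7 s ÷ 86400 s/day = 482.5 days.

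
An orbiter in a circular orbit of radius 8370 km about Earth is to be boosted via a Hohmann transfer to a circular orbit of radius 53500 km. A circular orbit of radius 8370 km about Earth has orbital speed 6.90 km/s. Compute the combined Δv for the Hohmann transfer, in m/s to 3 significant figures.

Δv = 3480 m/s

From the circular-orbit relation v² = μ/r at r = 8370 km: μ = v²r = (6.90)² × 8370 = 3.98496×10^5 km³/s².
Semi-major axis of the transfer orbit: a_t = (8370 + 53500)/2 = 30935 km.
Circular speed at r₁: v₁ = √(μ/r₁) = √(3.98496×10^5/8370) = 6.900 km/s.
On the transfer ellipse at r₁, v² = μ(2/r − 1/a) gives v_p = √[μ(2/r₁ − 1/a_t)] = 9.074 km/s.
First burn Δv₁ = |v_p − v₁| = 2.174 km/s.
At r₂, v₂ = √(μ/r₂) = 2.7292 km/s.
Transfer-orbit speed at r₂: v_a = √[μ(2/r₂ − 1/a_t)] = 1.4196 km/s.
Second burn Δv₂ = |v₂ − v_a| = 1.310 km/s.
Δv = Δv₁ + Δv₂ = 2.174 + 1.310 = 3.484 km/s.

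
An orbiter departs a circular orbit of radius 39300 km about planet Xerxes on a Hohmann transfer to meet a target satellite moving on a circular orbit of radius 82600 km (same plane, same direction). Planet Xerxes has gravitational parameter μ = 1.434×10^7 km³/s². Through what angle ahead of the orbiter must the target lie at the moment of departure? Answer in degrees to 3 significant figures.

Transfer-ellipse semi-major axis a_t = (r₁ + r₂)/2 = (39300 + 82600)/2 = 60950 km.
The half-period of the transfer ellipse is t = π√(a_t³/μ) = 12480 s.
Target angular speed ω₂ = √(μ/r₂³) = 1.595×10^-4 rad/s.
Angle swept by the target during transfer: ω₂·t = 1.991 rad = 114.1°.
Arrival is 180° from departure on the ellipse, so φ = 180° − 114.1° = 65.9°.

φ = 65.9°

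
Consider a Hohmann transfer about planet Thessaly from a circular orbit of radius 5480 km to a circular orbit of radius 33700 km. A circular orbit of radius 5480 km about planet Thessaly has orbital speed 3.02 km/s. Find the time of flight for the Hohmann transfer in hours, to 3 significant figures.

From the circular-orbit relation v² = μ/r at r = 5480 km: μ = v²r = (3.02)² × 5480 = 49979.8 km³/s².
Semi-major axis of the transfer orbit: a_t = (5480 + 33700)/2 = 19590 km.
Transfer time t = π√(a_t³/μ) = π√((19590)³ / 49979.8) = 38530 s.
Converting: 38530 s ÷ 3600 s/hour = 10.7 hours.

t = 10.7 hours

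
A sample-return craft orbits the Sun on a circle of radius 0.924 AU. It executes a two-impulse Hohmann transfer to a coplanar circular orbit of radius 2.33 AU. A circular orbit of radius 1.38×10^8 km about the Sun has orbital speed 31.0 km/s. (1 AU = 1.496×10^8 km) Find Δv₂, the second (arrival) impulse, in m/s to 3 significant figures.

From the circular-orbit relation v² = μ/r at r = 1.38×10^8 km: μ = v²r = (31.0)² × 1.38×10^8 = 1.32618×10^11 km³/s².
In km: r₁ = 0.924 × 1.496×10^8 = 1.382304×10^8 km; r₂ = 2.33 × 1.496×10^8 = 3.48568×10^8 km.
Transfer-ellipse semi-major axis a_t = (r₁ + r₂)/2 = (1.382304×10^8 + 3.48568×10^8)/2 = 2.433992×10^8 km.
On the circular orbit at r = 3.48568×10^8 km, v_c = √(μ/r) = 19.5055 km/s.
Transfer-orbit speed at the same r (vis-viva, a = a_t): v_t = √[μ(2/r − 1/a_t)] = 14.6994 km/s.
Δv₂ = |v_t − v_c| = |14.6994 − 19.5055| = 4.806 km/s.

Δv₂ = 4810 m/s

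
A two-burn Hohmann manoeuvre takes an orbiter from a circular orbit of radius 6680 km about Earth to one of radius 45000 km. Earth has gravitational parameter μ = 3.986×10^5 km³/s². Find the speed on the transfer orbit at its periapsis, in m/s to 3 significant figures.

v = 10200 m/s

Semi-major axis of the transfer orbit: a_t = (6680 + 45000)/2 = 25840 km.
At periapsis, r = 6680 km.
Vis-viva: v = √[μ(2/r − 1/a_t)] = √[3.986×10^5 × (2/6680 − 1/25840)] = 10.19 km/s.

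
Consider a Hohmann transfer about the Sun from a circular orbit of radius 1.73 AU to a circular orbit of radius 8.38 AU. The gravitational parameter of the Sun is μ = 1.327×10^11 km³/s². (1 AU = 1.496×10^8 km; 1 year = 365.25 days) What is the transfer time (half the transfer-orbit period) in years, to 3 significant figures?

In km: r₁ = 1.73 × 1.496×10^8 = 2.58808×10^8 km; r₂ = 8.38 × 1.496×10^8 = 1.253648×10^9 km.
Semi-major axis of the transfer orbit: a_t = (2.58808×10^8 + 1.253648×10^9)/2 = 7.56228×10^8 km.
Transfer time t = π√(a_t³/μ) = π√((7.56228×10^8)³ / 1.327×10^11) = 1.793×10^8 s.
Converting: 1.793×10^8 s ÷ 3.15576×10^7 s/year (365.25 × 86400) = 5.68 years.

t = 5.68 years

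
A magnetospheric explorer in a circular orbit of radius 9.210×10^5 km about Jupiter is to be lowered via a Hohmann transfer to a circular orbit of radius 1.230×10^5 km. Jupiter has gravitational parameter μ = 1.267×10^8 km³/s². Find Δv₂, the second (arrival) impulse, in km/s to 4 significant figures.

Δv₂ = 10.54 km/s

Semi-major axis of the transfer orbit: a_t = (9.210×10^5 + 1.230×10^5)/2 = 5.220×10^5 km.
On the circular orbit at r = 1.230×10^5 km, v_c = √(μ/r) = 32.09 km/s.
Transfer-orbit speed at the same r (vis-viva, a = a_t): v_t = √[μ(2/r − 1/a_t)] = 42.63 km/s.
Δv₂ = |v_t − v_c| = |42.63 − 32.09| = 10.54 km/s.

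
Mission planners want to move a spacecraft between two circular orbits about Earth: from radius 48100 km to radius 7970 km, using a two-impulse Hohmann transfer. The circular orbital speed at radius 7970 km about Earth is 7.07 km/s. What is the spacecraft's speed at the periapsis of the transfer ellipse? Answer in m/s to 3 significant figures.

From the circular-orbit relation v² = μ/r at r = 7970 km: μ = v²r = (7.07)² × 7970 = 3.98380×10^5 km³/s².
Transfer-ellipse semi-major axis a_t = (r₁ + r₂)/2 = (48100 + 7970)/2 = 28035 km.
At periapsis, r = 7970 km.
Applying v² = μ(2/r − 1/a_t): v = 9.261 km/s.

v = 9260 m/s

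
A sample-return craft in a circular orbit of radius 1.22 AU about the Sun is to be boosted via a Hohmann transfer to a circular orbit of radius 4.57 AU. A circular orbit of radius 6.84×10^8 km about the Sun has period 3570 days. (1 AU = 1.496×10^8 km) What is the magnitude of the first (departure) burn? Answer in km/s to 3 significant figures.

Δv₁ = 6.92 km/s

From Kepler's third law T² = 4π²r³/μ at r = 6.84×10^8 km, T = 3570 days = 3570 × 86400 s = 3.08448×10^8 s: μ = 4π²r³/T² = 1.32790×10^11 km³/s².
In km: r₁ = 1.22 × 1.496×10^8 = 1.82512×10^8 km; r₂ = 4.57 × 1.496×10^8 = 6.83672×10^8 km.
Semi-major axis of the transfer orbit: a_t = (1.82512×10^8 + 6.83672×10^8)/2 = 4.33092×10^8 km.
Circular speed at r = 1.82512×10^8 km: v_c = √(μ/r) = 26.97344 km/s.
Vis-viva on the transfer ellipse at r = 1.82512×10^8 km gives v_t = √[μ(2/r − 1/a_t)] = 33.88989 km/s.
Δv₁ = |v_t − v_c| = |33.88989 − 26.97344| = 6.916 km/s.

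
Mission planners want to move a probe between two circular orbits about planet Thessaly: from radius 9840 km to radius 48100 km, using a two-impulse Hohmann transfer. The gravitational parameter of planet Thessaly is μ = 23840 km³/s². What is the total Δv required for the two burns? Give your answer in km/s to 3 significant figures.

The Hohmann ellipse has a_t = (r₁ + r₂)/2 = 28970 km.
At r₁ the circular-orbit speed is v₁ = √(μ/r₁) = 1.5565 km/s.
Transfer-orbit speed at r₁ (v² = μ(2/r − 1/a)): v_p = √[μ(2/r₁ − 1/a_t)] = 2.0056 km/s.
First burn Δv₁ = |v_p − v₁| = 0.4491 km/s.
Circular speed at r₂: v₂ = √(μ/r₂) = 0.7040 km/s.
Transfer-orbit speed at r₂: v_a = √[μ(2/r₂ − 1/a_t)] = 0.4103 km/s.
Second burn Δv₂ = |v₂ − v_a| = 0.2937 km/s.
Total Δv = Δv₁ + Δv₂ = 0.7428 km/s.

Δv = 0.743 km/s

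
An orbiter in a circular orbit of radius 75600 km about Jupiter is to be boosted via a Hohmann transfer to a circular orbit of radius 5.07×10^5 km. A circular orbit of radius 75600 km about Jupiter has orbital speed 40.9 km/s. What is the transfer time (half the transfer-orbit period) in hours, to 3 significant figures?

From the circular-orbit relation v² = μ/r at r = 75600 km: μ = v²r = (40.9)² × 75600 = 1.26464×10^8 km³/s².
Transfer-ellipse semi-major axis a_t = (r₁ + r₂)/2 = (75600 + 5.070×10^5)/2 = 2.913×10^5 km.
By Kepler's third law the transfer-orbit period is T = 2π√(a_t³/μ), so t = T/2 = 43920 s.
Converting: 43920 s ÷ 3600 s/hour = 12.2 hours.

t = 12.2 hours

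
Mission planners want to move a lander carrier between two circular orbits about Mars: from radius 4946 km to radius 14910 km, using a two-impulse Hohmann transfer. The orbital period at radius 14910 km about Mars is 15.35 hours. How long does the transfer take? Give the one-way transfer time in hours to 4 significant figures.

t = 4.170 hours

From Kepler's third law T² = 4π²r³/μ at r = 14910 km, T = 15.35 hours = 15.35 × 3600 s = 55260 s: μ = 4π²r³/T² = 42852.0 km³/s².
Semi-major axis of the transfer orbit: a_t = (4946 + 14910)/2 = 9928 km.
By Kepler's third law the transfer-orbit period is T = 2π√(a_t³/μ), so t = T/2 = 15013 s.
Converting: 15013 s ÷ 3600 s/hour = 4.170 hours.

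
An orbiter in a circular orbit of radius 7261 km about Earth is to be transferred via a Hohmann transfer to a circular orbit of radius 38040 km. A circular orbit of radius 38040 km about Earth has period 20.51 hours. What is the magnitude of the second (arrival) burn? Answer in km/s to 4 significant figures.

From Kepler's third law T² = 4π²r³/μ at r = 38040 km, T = 20.51 hours = 20.51 × 3600 s = 73836 s: μ = 4π²r³/T² = 3.98607×10^5 km³/s².
Transfer-ellipse semi-major axis a_t = (r₁ + r₂)/2 = (7261 + 38040)/2 = 22650.5 km.
On the circular orbit at r = 38040 km, v_c = √(μ/r) = 3.237 km/s.
Transfer-orbit speed at the same r (vis-viva, a = a_t): v_t = √[μ(2/r − 1/a_t)] = 1.833 km/s.
Δv₂ = |v_t − v_c| = |1.833 − 3.237| = 1.404 km/s.

Δv₂ = 1.404 km/s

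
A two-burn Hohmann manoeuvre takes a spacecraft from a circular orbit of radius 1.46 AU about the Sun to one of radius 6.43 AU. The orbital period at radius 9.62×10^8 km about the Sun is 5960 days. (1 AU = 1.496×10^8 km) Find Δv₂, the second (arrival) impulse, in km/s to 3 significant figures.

From Kepler's third law T² = 4π²r³/μ at r = 9.62×10^8 km, T = 5960 days = 5960 × 86400 s = 5.14944×10^8 s: μ = 4π²r³/T² = 1.32545×10^11 km³/s².
In km: r₁ = 1.46 × 1.496×10^8 = 2.18416×10^8 km; r₂ = 6.43 × 1.496×10^8 = 9.61928×10^8 km.
Transfer-ellipse semi-major axis a_t = (r₁ + r₂)/2 = (2.18416×10^8 + 9.61928×10^8)/2 = 5.90172×10^8 km.
On the circular orbit at r = 9.61928×10^8 km, v_c = √(μ/r) = 11.738 km/s.
Vis-viva on the transfer ellipse at r = 9.61928×10^8 km gives v_t = √[μ(2/r − 1/a_t)] = 7.1411 km/s.
Δv₂ = |v_t − v_c| = |7.1411 − 11.738| = 4.597 km/s.

Δv₂ = 4.60 km/s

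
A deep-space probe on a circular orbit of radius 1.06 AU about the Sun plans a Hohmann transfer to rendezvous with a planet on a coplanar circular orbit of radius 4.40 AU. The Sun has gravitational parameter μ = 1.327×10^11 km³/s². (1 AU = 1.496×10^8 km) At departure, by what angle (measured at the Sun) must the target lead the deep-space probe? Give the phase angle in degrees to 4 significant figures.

In km: r₁ = 1.06 × 1.496×10^8 = 1.58576×10^8 km; r₂ = 4.40 × 1.496×10^8 = 6.5824×10^8 km.
The Hohmann ellipse has a_t = (r₁ + r₂)/2 = 4.08408×10^8 km.
Transfer time t = π√(a_t³/μ) = 7.118×10^7 s.
Target angular speed ω₂ = √(μ/r₂³) = 2.157×10^-8 rad/s.
Angle swept by the target during transfer: ω₂·t = 1.5354 rad = 87.97°.
Arrival is 180° from departure on the ellipse, so φ = 180° − 87.97° = 92.03°.

φ = 92.03°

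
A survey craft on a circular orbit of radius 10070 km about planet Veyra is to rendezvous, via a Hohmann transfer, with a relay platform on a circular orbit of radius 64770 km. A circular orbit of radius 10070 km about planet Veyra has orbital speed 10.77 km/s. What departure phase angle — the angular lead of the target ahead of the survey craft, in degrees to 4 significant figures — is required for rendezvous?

φ = 101.0°

From the circular-orbit relation v² = μ/r at r = 10070 km: μ = v²r = (10.77)² × 10070 = 1.16805×10^6 km³/s².
The Hohmann ellipse has a_t = (r₁ + r₂)/2 = 37420 km.
Transfer time t = π√(a_t³/μ) = 21041.4 s.
Target angular speed ω₂ = √(μ/r₂³) = 6.55646×10^-5 rad/s.
Angle swept by the target during transfer: ω₂·t = 1.37957 rad = 79.04°.
The survey craft traverses 180° on the transfer ellipse, so the target must lead by 180° − 79.04° = 101.0°.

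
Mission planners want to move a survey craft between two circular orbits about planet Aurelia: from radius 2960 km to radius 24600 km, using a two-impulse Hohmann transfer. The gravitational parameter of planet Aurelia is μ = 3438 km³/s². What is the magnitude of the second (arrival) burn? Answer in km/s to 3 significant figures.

Semi-major axis of the transfer orbit: a_t = (2960 + 24600)/2 = 13780 km.
On the circular orbit at r = 24600 km, v_c = √(μ/r) = 0.37384 km/s.
Vis-viva on the transfer ellipse at r = 24600 km gives v_t = √[μ(2/r − 1/a_t)] = 0.17326 km/s.
Δv₂ = |v_t − v_c| = |0.17326 − 0.37384| = 0.2006 km/s.

Δv₂ = 0.201 km/s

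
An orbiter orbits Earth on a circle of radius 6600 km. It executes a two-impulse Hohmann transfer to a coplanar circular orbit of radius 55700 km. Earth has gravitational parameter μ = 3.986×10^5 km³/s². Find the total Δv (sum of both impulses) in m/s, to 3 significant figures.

Δv = 4060 m/s

Transfer-ellipse semi-major axis a_t = (r₁ + r₂)/2 = (6600 + 55700)/2 = 31150 km.
At r₁ the circular-orbit speed is v₁ = √(μ/r₁) = 7.7714 km/s.
On the transfer ellipse at r₁, v² = μ(2/r − 1/a) gives v_p = √[μ(2/r₁ − 1/a_t)] = 10.392 km/s.
First burn Δv₁ = |v_p − v₁| = 2.6206 km/s.
At r₂, v₂ = √(μ/r₂) = 2.6751 km/s.
Transfer-orbit speed at r₂: v_a = √[μ(2/r₂ − 1/a_t)] = 1.2314 km/s.
Second burn Δv₂ = |v₂ − v_a| = 1.4437 km/s.
Δv = Δv₁ + Δv₂ = 2.6206 + 1.4437 = 4.064 km/s.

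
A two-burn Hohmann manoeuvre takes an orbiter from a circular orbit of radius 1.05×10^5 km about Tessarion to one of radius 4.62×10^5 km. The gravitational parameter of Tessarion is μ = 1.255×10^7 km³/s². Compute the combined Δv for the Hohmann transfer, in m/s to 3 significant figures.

Δv = 5060 m/s

The Hohmann ellipse has a_t = (r₁ + r₂)/2 = 2.835×10^5 km.
At r₁ the circular-orbit speed is v₁ = √(μ/r₁) = 10.9327 km/s.
On the transfer ellipse at r₁, vis-viva gives v_p = √[μ(2/r₁ − 1/a_t)] = 13.9563 km/s.
First burn Δv₁ = |v_p − v₁| = 3.024 km/s.
At r₂, v₂ = √(μ/r₂) = 5.212 km/s.
Transfer-orbit speed at r₂: v_a = √[μ(2/r₂ − 1/a_t)] = 3.172 km/s.
Second burn Δv₂ = |v₂ − v_a| = 2.040 km/s.
Total Δv = Δv₁ + Δv₂ = 5.064 km/s.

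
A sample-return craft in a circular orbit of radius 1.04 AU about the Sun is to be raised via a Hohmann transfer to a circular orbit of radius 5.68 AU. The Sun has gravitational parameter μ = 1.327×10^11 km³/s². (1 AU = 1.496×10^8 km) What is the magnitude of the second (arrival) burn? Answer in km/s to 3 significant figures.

Δv₂ = 5.54 km/s

In km: r₁ = 1.04 × 1.496×10^8 = 1.55584×10^8 km; r₂ = 5.68 × 1.496×10^8 = 8.49728×10^8 km.
Semi-major axis of the transfer orbit: a_t = (1.55584×10^8 + 8.49728×10^8)/2 = 5.02656×10^8 km.
Circular speed at r = 8.49728×10^8 km: v_c = √(μ/r) = 12.4967 km/s.
Transfer-orbit speed at the same r (vis-viva, a = a_t): v_t = √[μ(2/r − 1/a_t)] = 6.95252 km/s.
Δv₂ = |v_t − v_c| = |6.95252 − 12.4967| = 5.544 km/s.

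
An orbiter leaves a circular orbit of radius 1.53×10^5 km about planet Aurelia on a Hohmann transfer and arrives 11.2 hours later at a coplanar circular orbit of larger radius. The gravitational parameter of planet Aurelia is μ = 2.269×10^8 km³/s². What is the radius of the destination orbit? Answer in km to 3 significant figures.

Transfer time t = 11.2 hours = 40320 s, and t = π√(a_t³/μ).
So a_t = (μ t²/π²)^(1/3) = (2.269×10^8 × (40320)² / π²)^(1/3) = 3.3434×10^5 km.
Since a_t = (r₁ + r₂)/2, r₂ = 2a_t − r₁ = 2×3.3434×10^5 − 1.530×10^5 = 5.1568×10^5 km.

r₂ = 5.16×10^5 km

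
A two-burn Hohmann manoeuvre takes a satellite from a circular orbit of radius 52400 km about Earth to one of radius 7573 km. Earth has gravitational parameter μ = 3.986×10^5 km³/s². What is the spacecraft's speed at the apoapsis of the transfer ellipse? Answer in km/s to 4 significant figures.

The Hohmann ellipse has a_t = (r₁ + r₂)/2 = 29986.5 km.
At apoapsis, r = 52400 km.
Applying v² = μ(2/r − 1/a_t): v = 1.386 km/s.

v = 1.386 km/s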